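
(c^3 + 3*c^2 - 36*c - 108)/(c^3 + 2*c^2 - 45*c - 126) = (c - 6)/(c - 7)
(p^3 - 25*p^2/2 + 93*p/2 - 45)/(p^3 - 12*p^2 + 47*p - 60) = (p^2 - 15*p/2 + 9)/(p^2 - 7*p + 12)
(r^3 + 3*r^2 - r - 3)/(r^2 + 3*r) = r - 1/r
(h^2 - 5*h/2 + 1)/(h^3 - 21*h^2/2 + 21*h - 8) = 1/(h - 8)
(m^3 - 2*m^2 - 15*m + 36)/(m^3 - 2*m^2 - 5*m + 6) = (m^2 + m - 12)/(m^2 + m - 2)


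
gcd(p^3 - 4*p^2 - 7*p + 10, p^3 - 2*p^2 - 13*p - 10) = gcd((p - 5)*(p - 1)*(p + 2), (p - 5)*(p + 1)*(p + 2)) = p^2 - 3*p - 10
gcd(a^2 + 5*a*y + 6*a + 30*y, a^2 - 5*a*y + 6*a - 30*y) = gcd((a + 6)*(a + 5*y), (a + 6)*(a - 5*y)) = a + 6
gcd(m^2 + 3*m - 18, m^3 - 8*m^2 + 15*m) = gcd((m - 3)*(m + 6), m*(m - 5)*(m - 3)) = m - 3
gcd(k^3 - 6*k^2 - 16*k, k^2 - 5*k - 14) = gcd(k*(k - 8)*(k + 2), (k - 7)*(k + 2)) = k + 2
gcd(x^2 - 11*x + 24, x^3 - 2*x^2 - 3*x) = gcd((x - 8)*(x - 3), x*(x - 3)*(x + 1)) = x - 3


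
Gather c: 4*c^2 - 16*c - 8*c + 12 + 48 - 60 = 4*c^2 - 24*c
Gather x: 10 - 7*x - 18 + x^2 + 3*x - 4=x^2 - 4*x - 12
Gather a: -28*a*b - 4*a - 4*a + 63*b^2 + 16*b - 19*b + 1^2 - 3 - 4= a*(-28*b - 8) + 63*b^2 - 3*b - 6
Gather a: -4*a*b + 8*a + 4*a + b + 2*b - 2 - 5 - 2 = a*(12 - 4*b) + 3*b - 9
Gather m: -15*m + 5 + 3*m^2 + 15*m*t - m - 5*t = 3*m^2 + m*(15*t - 16) - 5*t + 5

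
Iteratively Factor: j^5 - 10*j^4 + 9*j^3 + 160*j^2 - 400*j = (j + 4)*(j^4 - 14*j^3 + 65*j^2 - 100*j) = (j - 5)*(j + 4)*(j^3 - 9*j^2 + 20*j) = j*(j - 5)*(j + 4)*(j^2 - 9*j + 20) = j*(j - 5)^2*(j + 4)*(j - 4)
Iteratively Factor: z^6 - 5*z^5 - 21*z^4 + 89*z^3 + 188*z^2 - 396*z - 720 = (z - 5)*(z^5 - 21*z^3 - 16*z^2 + 108*z + 144) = (z - 5)*(z + 3)*(z^4 - 3*z^3 - 12*z^2 + 20*z + 48) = (z - 5)*(z - 3)*(z + 3)*(z^3 - 12*z - 16) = (z - 5)*(z - 3)*(z + 2)*(z + 3)*(z^2 - 2*z - 8) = (z - 5)*(z - 3)*(z + 2)^2*(z + 3)*(z - 4)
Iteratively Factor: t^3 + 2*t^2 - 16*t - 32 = (t + 2)*(t^2 - 16) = (t + 2)*(t + 4)*(t - 4)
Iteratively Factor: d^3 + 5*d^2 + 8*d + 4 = (d + 2)*(d^2 + 3*d + 2) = (d + 1)*(d + 2)*(d + 2)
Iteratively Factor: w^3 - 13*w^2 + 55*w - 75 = (w - 5)*(w^2 - 8*w + 15) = (w - 5)^2*(w - 3)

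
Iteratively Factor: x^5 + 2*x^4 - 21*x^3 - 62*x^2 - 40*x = (x + 4)*(x^4 - 2*x^3 - 13*x^2 - 10*x) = x*(x + 4)*(x^3 - 2*x^2 - 13*x - 10) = x*(x + 1)*(x + 4)*(x^2 - 3*x - 10) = x*(x + 1)*(x + 2)*(x + 4)*(x - 5)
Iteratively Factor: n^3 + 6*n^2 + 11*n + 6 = (n + 2)*(n^2 + 4*n + 3) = (n + 1)*(n + 2)*(n + 3)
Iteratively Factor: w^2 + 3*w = (w)*(w + 3)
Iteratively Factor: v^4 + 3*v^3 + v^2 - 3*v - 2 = (v + 1)*(v^3 + 2*v^2 - v - 2) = (v + 1)*(v + 2)*(v^2 - 1) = (v + 1)^2*(v + 2)*(v - 1)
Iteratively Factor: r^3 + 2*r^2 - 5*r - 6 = (r + 1)*(r^2 + r - 6) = (r + 1)*(r + 3)*(r - 2)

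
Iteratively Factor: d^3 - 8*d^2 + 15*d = (d - 5)*(d^2 - 3*d) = d*(d - 5)*(d - 3)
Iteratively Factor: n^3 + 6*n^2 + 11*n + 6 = (n + 3)*(n^2 + 3*n + 2) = (n + 2)*(n + 3)*(n + 1)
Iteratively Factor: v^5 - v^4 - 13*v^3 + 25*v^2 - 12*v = (v)*(v^4 - v^3 - 13*v^2 + 25*v - 12) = v*(v - 3)*(v^3 + 2*v^2 - 7*v + 4) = v*(v - 3)*(v + 4)*(v^2 - 2*v + 1) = v*(v - 3)*(v - 1)*(v + 4)*(v - 1)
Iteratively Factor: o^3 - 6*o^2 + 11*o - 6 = (o - 1)*(o^2 - 5*o + 6) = (o - 2)*(o - 1)*(o - 3)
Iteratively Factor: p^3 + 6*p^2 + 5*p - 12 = (p + 4)*(p^2 + 2*p - 3) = (p - 1)*(p + 4)*(p + 3)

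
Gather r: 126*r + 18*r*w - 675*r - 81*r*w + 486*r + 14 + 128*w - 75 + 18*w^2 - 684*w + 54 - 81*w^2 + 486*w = r*(-63*w - 63) - 63*w^2 - 70*w - 7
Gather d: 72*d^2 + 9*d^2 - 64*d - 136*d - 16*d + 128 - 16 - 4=81*d^2 - 216*d + 108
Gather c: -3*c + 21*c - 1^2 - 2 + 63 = 18*c + 60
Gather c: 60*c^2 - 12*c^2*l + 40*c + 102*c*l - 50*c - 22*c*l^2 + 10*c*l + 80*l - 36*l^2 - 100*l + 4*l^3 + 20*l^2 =c^2*(60 - 12*l) + c*(-22*l^2 + 112*l - 10) + 4*l^3 - 16*l^2 - 20*l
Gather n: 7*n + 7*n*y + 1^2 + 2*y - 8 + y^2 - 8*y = n*(7*y + 7) + y^2 - 6*y - 7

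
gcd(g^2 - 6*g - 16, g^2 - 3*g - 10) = g + 2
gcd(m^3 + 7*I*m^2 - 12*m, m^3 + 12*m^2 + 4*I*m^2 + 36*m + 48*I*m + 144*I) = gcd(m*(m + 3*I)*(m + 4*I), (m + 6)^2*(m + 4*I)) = m + 4*I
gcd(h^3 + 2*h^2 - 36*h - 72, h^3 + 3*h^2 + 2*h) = h + 2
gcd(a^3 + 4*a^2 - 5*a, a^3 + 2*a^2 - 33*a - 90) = a + 5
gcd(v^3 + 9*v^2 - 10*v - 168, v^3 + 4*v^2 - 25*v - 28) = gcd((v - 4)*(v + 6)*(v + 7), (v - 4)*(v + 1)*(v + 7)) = v^2 + 3*v - 28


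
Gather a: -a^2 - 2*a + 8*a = -a^2 + 6*a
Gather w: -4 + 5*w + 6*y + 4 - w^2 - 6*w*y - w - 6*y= -w^2 + w*(4 - 6*y)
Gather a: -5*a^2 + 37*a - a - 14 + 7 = -5*a^2 + 36*a - 7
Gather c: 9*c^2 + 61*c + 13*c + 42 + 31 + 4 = 9*c^2 + 74*c + 77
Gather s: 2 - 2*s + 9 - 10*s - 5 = 6 - 12*s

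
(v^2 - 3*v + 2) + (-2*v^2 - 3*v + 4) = -v^2 - 6*v + 6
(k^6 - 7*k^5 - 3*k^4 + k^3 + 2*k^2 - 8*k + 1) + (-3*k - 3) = k^6 - 7*k^5 - 3*k^4 + k^3 + 2*k^2 - 11*k - 2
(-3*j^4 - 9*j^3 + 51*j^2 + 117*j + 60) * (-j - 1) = 3*j^5 + 12*j^4 - 42*j^3 - 168*j^2 - 177*j - 60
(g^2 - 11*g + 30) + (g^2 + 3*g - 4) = 2*g^2 - 8*g + 26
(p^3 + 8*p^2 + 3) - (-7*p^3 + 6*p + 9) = 8*p^3 + 8*p^2 - 6*p - 6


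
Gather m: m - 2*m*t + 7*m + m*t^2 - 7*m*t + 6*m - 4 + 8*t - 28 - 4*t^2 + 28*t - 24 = m*(t^2 - 9*t + 14) - 4*t^2 + 36*t - 56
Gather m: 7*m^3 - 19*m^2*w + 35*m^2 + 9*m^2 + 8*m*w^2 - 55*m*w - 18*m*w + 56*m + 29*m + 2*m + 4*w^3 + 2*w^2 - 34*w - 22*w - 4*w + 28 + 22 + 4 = 7*m^3 + m^2*(44 - 19*w) + m*(8*w^2 - 73*w + 87) + 4*w^3 + 2*w^2 - 60*w + 54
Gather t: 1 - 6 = -5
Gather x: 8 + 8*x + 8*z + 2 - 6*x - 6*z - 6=2*x + 2*z + 4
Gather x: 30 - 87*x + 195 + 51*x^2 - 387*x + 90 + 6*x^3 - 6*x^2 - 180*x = 6*x^3 + 45*x^2 - 654*x + 315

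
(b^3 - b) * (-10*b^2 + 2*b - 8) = -10*b^5 + 2*b^4 + 2*b^3 - 2*b^2 + 8*b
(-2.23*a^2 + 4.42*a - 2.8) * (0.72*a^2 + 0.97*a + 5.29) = -1.6056*a^4 + 1.0193*a^3 - 9.5253*a^2 + 20.6658*a - 14.812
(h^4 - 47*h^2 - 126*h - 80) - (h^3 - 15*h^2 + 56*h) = h^4 - h^3 - 32*h^2 - 182*h - 80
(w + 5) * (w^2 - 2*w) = w^3 + 3*w^2 - 10*w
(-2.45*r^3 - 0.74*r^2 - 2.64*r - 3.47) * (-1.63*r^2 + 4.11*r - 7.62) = 3.9935*r^5 - 8.8633*r^4 + 19.9308*r^3 + 0.4445*r^2 + 5.8551*r + 26.4414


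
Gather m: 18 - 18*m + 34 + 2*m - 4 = 48 - 16*m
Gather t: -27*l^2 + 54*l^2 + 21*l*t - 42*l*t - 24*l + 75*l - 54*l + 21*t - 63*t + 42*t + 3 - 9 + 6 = 27*l^2 - 21*l*t - 3*l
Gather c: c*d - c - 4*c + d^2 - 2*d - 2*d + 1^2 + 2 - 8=c*(d - 5) + d^2 - 4*d - 5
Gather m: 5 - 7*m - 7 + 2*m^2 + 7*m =2*m^2 - 2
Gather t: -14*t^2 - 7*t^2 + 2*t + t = -21*t^2 + 3*t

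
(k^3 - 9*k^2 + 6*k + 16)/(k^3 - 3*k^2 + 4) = (k - 8)/(k - 2)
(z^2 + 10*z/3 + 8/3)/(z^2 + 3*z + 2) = (z + 4/3)/(z + 1)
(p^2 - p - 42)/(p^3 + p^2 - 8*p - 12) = (p^2 - p - 42)/(p^3 + p^2 - 8*p - 12)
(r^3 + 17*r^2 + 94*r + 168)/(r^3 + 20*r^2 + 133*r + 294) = (r + 4)/(r + 7)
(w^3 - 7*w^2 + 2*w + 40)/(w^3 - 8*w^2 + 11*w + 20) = (w + 2)/(w + 1)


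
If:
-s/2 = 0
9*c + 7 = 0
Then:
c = -7/9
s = 0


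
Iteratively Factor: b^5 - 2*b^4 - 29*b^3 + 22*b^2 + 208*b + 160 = (b + 2)*(b^4 - 4*b^3 - 21*b^2 + 64*b + 80) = (b + 2)*(b + 4)*(b^3 - 8*b^2 + 11*b + 20) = (b - 4)*(b + 2)*(b + 4)*(b^2 - 4*b - 5) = (b - 5)*(b - 4)*(b + 2)*(b + 4)*(b + 1)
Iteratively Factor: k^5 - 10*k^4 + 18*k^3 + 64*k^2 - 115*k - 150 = (k - 3)*(k^4 - 7*k^3 - 3*k^2 + 55*k + 50) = (k - 5)*(k - 3)*(k^3 - 2*k^2 - 13*k - 10) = (k - 5)*(k - 3)*(k + 2)*(k^2 - 4*k - 5) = (k - 5)^2*(k - 3)*(k + 2)*(k + 1)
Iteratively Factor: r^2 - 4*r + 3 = (r - 3)*(r - 1)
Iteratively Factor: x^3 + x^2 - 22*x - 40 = (x - 5)*(x^2 + 6*x + 8) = (x - 5)*(x + 4)*(x + 2)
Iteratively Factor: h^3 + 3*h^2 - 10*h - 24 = (h + 2)*(h^2 + h - 12) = (h + 2)*(h + 4)*(h - 3)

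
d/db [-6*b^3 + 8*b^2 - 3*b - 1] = -18*b^2 + 16*b - 3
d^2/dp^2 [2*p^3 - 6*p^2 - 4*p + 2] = 12*p - 12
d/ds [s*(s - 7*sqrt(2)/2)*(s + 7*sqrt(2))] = 3*s^2 + 7*sqrt(2)*s - 49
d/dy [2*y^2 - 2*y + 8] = 4*y - 2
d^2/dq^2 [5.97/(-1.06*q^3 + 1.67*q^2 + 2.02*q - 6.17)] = ((37.9692*q - 19.9398)*(1.06*q^3 - 1.67*q^2 - 2.02*q + 6.17) - 5.97*(-6.36*q^2 + 6.68*q + 4.04)*(-3.18*q^2 + 3.34*q + 2.02))/(1.06*q^3 - 1.67*q^2 - 2.02*q + 6.17)^3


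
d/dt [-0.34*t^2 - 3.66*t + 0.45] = -0.68*t - 3.66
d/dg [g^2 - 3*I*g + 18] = 2*g - 3*I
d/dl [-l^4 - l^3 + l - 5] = -4*l^3 - 3*l^2 + 1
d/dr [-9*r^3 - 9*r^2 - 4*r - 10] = -27*r^2 - 18*r - 4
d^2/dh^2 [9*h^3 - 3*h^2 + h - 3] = 54*h - 6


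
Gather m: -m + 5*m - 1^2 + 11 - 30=4*m - 20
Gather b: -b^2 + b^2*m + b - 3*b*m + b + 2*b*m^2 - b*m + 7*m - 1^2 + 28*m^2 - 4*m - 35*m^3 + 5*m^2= b^2*(m - 1) + b*(2*m^2 - 4*m + 2) - 35*m^3 + 33*m^2 + 3*m - 1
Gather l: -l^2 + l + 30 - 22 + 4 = -l^2 + l + 12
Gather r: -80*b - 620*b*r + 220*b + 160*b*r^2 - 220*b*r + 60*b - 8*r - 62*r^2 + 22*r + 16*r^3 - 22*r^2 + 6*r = 200*b + 16*r^3 + r^2*(160*b - 84) + r*(20 - 840*b)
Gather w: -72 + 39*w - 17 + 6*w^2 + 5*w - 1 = 6*w^2 + 44*w - 90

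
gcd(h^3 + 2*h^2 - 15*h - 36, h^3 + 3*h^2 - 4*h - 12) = h + 3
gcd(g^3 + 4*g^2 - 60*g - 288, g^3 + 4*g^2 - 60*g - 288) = g^3 + 4*g^2 - 60*g - 288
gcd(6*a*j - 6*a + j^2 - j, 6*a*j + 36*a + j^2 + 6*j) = 6*a + j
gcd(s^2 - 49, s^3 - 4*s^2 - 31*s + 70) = s - 7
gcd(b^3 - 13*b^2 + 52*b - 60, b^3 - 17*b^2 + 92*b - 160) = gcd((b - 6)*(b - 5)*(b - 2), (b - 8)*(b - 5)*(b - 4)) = b - 5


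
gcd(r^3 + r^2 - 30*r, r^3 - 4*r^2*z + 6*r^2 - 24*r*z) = r^2 + 6*r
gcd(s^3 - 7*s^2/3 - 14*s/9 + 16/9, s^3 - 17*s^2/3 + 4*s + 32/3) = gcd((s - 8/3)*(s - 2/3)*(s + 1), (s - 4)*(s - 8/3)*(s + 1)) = s^2 - 5*s/3 - 8/3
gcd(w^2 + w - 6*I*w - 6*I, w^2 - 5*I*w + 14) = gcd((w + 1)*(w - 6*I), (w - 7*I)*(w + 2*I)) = 1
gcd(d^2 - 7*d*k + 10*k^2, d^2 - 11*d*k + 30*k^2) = d - 5*k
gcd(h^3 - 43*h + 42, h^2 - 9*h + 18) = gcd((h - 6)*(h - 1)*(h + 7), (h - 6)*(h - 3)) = h - 6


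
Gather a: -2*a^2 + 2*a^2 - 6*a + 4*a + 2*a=0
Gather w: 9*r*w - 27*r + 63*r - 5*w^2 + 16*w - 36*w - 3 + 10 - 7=36*r - 5*w^2 + w*(9*r - 20)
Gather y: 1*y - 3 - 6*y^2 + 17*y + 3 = -6*y^2 + 18*y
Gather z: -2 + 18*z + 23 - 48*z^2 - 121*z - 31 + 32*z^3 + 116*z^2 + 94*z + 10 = 32*z^3 + 68*z^2 - 9*z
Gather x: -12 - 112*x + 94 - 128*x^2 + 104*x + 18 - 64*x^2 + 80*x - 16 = -192*x^2 + 72*x + 84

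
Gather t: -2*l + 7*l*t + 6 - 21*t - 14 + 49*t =-2*l + t*(7*l + 28) - 8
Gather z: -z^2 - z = -z^2 - z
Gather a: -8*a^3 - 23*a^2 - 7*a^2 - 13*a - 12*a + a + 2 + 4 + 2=-8*a^3 - 30*a^2 - 24*a + 8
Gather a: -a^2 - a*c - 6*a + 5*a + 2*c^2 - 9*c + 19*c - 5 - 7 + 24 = -a^2 + a*(-c - 1) + 2*c^2 + 10*c + 12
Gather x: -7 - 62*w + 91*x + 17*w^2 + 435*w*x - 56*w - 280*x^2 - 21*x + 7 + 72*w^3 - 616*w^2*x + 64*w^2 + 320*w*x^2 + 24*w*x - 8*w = 72*w^3 + 81*w^2 - 126*w + x^2*(320*w - 280) + x*(-616*w^2 + 459*w + 70)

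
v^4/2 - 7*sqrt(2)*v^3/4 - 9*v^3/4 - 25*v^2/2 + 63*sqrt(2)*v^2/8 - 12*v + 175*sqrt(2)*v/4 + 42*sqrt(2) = (v/2 + 1)*(v - 8)*(v + 3/2)*(v - 7*sqrt(2)/2)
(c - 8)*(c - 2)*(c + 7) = c^3 - 3*c^2 - 54*c + 112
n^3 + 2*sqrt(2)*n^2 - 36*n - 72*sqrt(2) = (n - 6)*(n + 6)*(n + 2*sqrt(2))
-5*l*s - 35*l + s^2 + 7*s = (-5*l + s)*(s + 7)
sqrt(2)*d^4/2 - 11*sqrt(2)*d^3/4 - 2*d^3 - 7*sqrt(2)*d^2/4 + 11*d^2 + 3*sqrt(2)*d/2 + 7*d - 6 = (d - 6)*(d - 1/2)*(d - 2*sqrt(2))*(sqrt(2)*d/2 + sqrt(2)/2)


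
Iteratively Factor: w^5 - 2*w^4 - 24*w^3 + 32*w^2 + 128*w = (w - 4)*(w^4 + 2*w^3 - 16*w^2 - 32*w) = (w - 4)*(w + 2)*(w^3 - 16*w) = w*(w - 4)*(w + 2)*(w^2 - 16) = w*(w - 4)^2*(w + 2)*(w + 4)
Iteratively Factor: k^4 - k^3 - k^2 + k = (k)*(k^3 - k^2 - k + 1) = k*(k - 1)*(k^2 - 1) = k*(k - 1)*(k + 1)*(k - 1)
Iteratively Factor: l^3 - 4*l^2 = (l - 4)*(l^2) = l*(l - 4)*(l)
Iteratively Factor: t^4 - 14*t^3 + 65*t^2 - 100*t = (t - 5)*(t^3 - 9*t^2 + 20*t) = (t - 5)^2*(t^2 - 4*t) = t*(t - 5)^2*(t - 4)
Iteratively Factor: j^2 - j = (j)*(j - 1)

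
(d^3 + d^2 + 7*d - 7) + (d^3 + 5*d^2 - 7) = 2*d^3 + 6*d^2 + 7*d - 14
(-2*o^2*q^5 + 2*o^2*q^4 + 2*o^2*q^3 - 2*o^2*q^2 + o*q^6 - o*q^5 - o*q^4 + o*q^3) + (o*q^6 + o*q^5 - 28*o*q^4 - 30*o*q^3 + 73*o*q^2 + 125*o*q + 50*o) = -2*o^2*q^5 + 2*o^2*q^4 + 2*o^2*q^3 - 2*o^2*q^2 + 2*o*q^6 - 29*o*q^4 - 29*o*q^3 + 73*o*q^2 + 125*o*q + 50*o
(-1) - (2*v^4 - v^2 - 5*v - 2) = -2*v^4 + v^2 + 5*v + 1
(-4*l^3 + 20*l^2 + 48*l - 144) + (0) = -4*l^3 + 20*l^2 + 48*l - 144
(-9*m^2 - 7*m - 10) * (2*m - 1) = -18*m^3 - 5*m^2 - 13*m + 10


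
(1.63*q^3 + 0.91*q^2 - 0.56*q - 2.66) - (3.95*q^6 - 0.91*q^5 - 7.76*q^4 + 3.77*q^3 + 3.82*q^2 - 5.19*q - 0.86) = -3.95*q^6 + 0.91*q^5 + 7.76*q^4 - 2.14*q^3 - 2.91*q^2 + 4.63*q - 1.8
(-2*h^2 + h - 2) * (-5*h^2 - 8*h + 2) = 10*h^4 + 11*h^3 - 2*h^2 + 18*h - 4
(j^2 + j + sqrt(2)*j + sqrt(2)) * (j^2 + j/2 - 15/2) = j^4 + sqrt(2)*j^3 + 3*j^3/2 - 7*j^2 + 3*sqrt(2)*j^2/2 - 7*sqrt(2)*j - 15*j/2 - 15*sqrt(2)/2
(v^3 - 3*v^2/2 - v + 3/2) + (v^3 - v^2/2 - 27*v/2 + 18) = 2*v^3 - 2*v^2 - 29*v/2 + 39/2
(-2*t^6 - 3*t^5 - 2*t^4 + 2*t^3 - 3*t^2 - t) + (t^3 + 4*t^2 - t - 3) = -2*t^6 - 3*t^5 - 2*t^4 + 3*t^3 + t^2 - 2*t - 3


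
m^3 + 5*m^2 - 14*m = m*(m - 2)*(m + 7)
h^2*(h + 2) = h^3 + 2*h^2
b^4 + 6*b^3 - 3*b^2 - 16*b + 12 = (b - 1)^2*(b + 2)*(b + 6)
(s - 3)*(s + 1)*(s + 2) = s^3 - 7*s - 6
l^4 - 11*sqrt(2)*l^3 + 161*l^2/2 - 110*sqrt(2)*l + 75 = (l - 5*sqrt(2))*(l - 3*sqrt(2))*(l - 5*sqrt(2)/2)*(l - sqrt(2)/2)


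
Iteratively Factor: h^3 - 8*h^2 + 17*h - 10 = (h - 5)*(h^2 - 3*h + 2) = (h - 5)*(h - 1)*(h - 2)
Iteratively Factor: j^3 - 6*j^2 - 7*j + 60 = (j - 4)*(j^2 - 2*j - 15) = (j - 4)*(j + 3)*(j - 5)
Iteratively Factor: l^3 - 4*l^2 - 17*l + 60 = (l - 3)*(l^2 - l - 20) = (l - 5)*(l - 3)*(l + 4)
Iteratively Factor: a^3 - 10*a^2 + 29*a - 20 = (a - 5)*(a^2 - 5*a + 4) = (a - 5)*(a - 4)*(a - 1)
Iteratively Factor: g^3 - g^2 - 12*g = (g - 4)*(g^2 + 3*g) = (g - 4)*(g + 3)*(g)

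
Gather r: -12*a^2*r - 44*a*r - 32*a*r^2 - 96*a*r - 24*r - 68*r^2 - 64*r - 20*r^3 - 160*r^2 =-20*r^3 + r^2*(-32*a - 228) + r*(-12*a^2 - 140*a - 88)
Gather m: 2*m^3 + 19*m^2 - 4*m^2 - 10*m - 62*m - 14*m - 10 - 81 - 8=2*m^3 + 15*m^2 - 86*m - 99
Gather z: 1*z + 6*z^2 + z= 6*z^2 + 2*z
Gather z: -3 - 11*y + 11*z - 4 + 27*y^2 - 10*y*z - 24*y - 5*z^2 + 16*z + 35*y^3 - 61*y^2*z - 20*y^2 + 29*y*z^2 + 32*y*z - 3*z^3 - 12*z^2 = 35*y^3 + 7*y^2 - 35*y - 3*z^3 + z^2*(29*y - 17) + z*(-61*y^2 + 22*y + 27) - 7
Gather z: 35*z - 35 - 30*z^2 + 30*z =-30*z^2 + 65*z - 35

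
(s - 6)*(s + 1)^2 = s^3 - 4*s^2 - 11*s - 6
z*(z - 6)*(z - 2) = z^3 - 8*z^2 + 12*z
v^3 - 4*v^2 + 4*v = v*(v - 2)^2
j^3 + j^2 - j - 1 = (j - 1)*(j + 1)^2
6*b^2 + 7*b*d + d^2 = (b + d)*(6*b + d)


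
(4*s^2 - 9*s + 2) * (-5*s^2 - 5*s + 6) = -20*s^4 + 25*s^3 + 59*s^2 - 64*s + 12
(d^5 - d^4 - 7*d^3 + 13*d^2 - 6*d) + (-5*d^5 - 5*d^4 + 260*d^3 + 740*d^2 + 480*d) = -4*d^5 - 6*d^4 + 253*d^3 + 753*d^2 + 474*d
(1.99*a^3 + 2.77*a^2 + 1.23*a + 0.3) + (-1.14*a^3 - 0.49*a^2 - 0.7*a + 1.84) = 0.85*a^3 + 2.28*a^2 + 0.53*a + 2.14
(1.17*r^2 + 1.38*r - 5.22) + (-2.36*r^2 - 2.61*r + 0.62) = -1.19*r^2 - 1.23*r - 4.6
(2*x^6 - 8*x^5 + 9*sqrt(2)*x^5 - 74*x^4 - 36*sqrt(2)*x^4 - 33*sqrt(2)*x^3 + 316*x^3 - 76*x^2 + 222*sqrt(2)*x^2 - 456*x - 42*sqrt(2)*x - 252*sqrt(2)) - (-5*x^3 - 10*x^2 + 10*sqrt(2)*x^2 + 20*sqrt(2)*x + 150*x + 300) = 2*x^6 - 8*x^5 + 9*sqrt(2)*x^5 - 74*x^4 - 36*sqrt(2)*x^4 - 33*sqrt(2)*x^3 + 321*x^3 - 66*x^2 + 212*sqrt(2)*x^2 - 606*x - 62*sqrt(2)*x - 252*sqrt(2) - 300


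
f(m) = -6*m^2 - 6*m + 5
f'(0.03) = -6.36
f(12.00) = -931.00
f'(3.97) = -53.64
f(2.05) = -32.52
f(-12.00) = -787.00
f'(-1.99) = 17.88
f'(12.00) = -150.00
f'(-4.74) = 50.88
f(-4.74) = -101.37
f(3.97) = -113.39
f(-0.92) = 5.44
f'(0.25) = -9.00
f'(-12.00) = 138.00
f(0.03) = 4.81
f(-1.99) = -6.82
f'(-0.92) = 5.04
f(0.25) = 3.12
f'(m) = -12*m - 6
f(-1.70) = -2.14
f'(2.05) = -30.60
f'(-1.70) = 14.40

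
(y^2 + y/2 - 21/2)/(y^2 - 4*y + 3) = (y + 7/2)/(y - 1)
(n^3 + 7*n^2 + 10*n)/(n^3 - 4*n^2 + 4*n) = (n^2 + 7*n + 10)/(n^2 - 4*n + 4)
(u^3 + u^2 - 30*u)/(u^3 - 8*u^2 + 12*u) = (u^2 + u - 30)/(u^2 - 8*u + 12)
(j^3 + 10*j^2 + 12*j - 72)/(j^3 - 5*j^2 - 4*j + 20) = (j^2 + 12*j + 36)/(j^2 - 3*j - 10)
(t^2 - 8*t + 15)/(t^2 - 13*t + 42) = (t^2 - 8*t + 15)/(t^2 - 13*t + 42)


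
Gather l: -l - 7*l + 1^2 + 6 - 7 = -8*l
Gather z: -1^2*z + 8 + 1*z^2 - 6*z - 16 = z^2 - 7*z - 8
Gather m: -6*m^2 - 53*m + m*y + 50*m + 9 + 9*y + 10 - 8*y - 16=-6*m^2 + m*(y - 3) + y + 3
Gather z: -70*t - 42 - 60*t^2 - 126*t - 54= -60*t^2 - 196*t - 96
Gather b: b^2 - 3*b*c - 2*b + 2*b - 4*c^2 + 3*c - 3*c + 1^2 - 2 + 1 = b^2 - 3*b*c - 4*c^2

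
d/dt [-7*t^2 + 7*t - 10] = 7 - 14*t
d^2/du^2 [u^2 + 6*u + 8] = 2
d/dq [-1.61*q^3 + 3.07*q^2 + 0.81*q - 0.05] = -4.83*q^2 + 6.14*q + 0.81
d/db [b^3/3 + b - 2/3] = b^2 + 1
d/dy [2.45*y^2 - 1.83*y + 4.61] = 4.9*y - 1.83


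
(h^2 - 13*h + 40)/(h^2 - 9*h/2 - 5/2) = 2*(h - 8)/(2*h + 1)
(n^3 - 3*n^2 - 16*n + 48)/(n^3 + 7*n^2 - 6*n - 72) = (n - 4)/(n + 6)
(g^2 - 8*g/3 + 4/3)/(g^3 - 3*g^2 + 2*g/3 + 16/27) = 9*(g - 2)/(9*g^2 - 21*g - 8)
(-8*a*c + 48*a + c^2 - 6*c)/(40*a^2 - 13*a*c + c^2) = (6 - c)/(5*a - c)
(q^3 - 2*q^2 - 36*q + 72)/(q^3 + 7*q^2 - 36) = (q - 6)/(q + 3)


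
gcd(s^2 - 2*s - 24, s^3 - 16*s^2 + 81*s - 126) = s - 6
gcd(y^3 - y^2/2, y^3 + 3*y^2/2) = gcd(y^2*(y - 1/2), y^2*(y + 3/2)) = y^2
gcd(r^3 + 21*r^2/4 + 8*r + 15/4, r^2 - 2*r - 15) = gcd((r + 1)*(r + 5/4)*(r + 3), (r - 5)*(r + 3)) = r + 3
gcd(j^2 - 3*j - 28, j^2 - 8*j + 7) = j - 7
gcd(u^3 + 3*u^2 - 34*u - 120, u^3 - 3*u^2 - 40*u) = u + 5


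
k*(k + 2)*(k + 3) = k^3 + 5*k^2 + 6*k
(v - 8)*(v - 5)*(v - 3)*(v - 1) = v^4 - 17*v^3 + 95*v^2 - 199*v + 120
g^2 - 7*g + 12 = (g - 4)*(g - 3)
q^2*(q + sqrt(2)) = q^3 + sqrt(2)*q^2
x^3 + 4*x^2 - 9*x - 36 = (x - 3)*(x + 3)*(x + 4)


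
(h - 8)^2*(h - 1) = h^3 - 17*h^2 + 80*h - 64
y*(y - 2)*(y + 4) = y^3 + 2*y^2 - 8*y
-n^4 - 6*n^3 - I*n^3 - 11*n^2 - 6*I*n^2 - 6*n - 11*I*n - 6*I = (n + 2)*(n + 3)*(-I*n + 1)*(-I*n - I)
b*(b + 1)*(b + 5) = b^3 + 6*b^2 + 5*b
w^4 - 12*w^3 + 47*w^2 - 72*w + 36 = (w - 6)*(w - 3)*(w - 2)*(w - 1)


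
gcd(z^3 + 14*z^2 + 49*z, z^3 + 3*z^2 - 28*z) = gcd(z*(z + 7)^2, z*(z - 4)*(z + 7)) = z^2 + 7*z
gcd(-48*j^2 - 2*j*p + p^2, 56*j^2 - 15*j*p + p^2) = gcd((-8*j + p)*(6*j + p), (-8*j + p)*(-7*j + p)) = -8*j + p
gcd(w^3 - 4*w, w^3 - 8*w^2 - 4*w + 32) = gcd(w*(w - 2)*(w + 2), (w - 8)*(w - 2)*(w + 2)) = w^2 - 4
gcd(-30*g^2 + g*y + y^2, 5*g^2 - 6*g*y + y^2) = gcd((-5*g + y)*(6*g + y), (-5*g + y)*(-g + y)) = -5*g + y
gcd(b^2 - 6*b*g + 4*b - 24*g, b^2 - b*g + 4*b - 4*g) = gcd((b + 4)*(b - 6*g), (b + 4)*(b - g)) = b + 4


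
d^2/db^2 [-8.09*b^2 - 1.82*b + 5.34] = -16.1800000000000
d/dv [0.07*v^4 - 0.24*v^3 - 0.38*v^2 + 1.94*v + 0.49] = 0.28*v^3 - 0.72*v^2 - 0.76*v + 1.94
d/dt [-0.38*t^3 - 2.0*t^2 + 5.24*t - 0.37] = -1.14*t^2 - 4.0*t + 5.24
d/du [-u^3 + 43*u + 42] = 43 - 3*u^2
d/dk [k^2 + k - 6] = 2*k + 1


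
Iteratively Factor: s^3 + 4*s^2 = (s)*(s^2 + 4*s) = s*(s + 4)*(s)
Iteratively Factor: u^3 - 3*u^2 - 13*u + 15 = (u - 5)*(u^2 + 2*u - 3) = (u - 5)*(u - 1)*(u + 3)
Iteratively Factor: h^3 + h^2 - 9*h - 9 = (h + 3)*(h^2 - 2*h - 3) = (h - 3)*(h + 3)*(h + 1)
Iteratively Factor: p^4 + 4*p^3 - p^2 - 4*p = (p - 1)*(p^3 + 5*p^2 + 4*p) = (p - 1)*(p + 1)*(p^2 + 4*p) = (p - 1)*(p + 1)*(p + 4)*(p)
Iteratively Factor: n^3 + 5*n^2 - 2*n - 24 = (n - 2)*(n^2 + 7*n + 12) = (n - 2)*(n + 4)*(n + 3)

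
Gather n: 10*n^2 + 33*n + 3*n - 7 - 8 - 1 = 10*n^2 + 36*n - 16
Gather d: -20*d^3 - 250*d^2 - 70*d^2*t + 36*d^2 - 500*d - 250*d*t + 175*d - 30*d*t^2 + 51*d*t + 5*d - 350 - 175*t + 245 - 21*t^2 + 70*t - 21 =-20*d^3 + d^2*(-70*t - 214) + d*(-30*t^2 - 199*t - 320) - 21*t^2 - 105*t - 126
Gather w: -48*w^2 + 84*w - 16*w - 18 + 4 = -48*w^2 + 68*w - 14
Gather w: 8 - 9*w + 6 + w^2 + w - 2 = w^2 - 8*w + 12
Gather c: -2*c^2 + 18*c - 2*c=-2*c^2 + 16*c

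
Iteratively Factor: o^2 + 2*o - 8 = (o - 2)*(o + 4)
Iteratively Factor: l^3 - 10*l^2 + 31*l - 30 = (l - 2)*(l^2 - 8*l + 15) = (l - 3)*(l - 2)*(l - 5)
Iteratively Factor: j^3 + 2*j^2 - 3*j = (j - 1)*(j^2 + 3*j) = j*(j - 1)*(j + 3)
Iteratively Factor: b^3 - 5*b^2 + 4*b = (b)*(b^2 - 5*b + 4) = b*(b - 4)*(b - 1)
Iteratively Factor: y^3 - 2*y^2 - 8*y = (y)*(y^2 - 2*y - 8) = y*(y + 2)*(y - 4)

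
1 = 1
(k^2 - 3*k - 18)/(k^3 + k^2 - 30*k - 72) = 1/(k + 4)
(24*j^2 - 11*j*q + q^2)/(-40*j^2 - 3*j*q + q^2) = (-3*j + q)/(5*j + q)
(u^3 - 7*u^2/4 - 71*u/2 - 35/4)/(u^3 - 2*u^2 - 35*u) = (u + 1/4)/u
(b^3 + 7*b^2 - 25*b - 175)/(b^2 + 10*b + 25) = (b^2 + 2*b - 35)/(b + 5)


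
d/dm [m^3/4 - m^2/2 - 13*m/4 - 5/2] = 3*m^2/4 - m - 13/4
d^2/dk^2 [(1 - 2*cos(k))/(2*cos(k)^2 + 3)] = 2*(-36*sin(k)^4*cos(k) + 8*sin(k)^4 + 8*sin(k)^2 - 10*cos(k) + 3*cos(3*k) + 2*cos(5*k) - 10)/(2*sin(k)^2 - 5)^3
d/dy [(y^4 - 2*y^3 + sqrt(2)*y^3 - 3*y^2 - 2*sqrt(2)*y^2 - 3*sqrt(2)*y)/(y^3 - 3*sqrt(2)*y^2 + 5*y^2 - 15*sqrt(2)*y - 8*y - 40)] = (y^6 - 6*sqrt(2)*y^5 + 10*y^5 - 32*sqrt(2)*y^4 - 37*y^4 - 188*y^3 + 50*sqrt(2)*y^3 - 44*sqrt(2)*y^2 + 306*y^2 + 160*sqrt(2)*y + 240*y + 120*sqrt(2))/(y^6 - 6*sqrt(2)*y^5 + 10*y^5 - 60*sqrt(2)*y^4 + 27*y^4 - 102*sqrt(2)*y^3 + 20*y^3 + 114*y^2 + 480*sqrt(2)*y^2 + 640*y + 1200*sqrt(2)*y + 1600)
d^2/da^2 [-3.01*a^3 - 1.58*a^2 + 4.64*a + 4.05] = -18.06*a - 3.16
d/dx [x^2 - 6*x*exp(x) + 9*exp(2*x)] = -6*x*exp(x) + 2*x + 18*exp(2*x) - 6*exp(x)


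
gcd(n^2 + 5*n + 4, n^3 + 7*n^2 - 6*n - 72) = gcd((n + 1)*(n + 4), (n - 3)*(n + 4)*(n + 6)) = n + 4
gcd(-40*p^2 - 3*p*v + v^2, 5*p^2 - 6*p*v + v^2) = 1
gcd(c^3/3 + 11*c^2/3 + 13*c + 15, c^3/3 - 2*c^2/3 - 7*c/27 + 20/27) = 1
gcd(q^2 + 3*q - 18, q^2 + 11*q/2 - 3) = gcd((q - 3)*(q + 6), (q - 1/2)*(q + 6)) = q + 6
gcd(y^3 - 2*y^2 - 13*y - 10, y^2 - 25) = y - 5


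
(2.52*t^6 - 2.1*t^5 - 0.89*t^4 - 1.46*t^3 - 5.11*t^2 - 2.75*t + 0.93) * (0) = 0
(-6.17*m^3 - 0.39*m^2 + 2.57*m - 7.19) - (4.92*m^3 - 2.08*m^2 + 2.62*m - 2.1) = -11.09*m^3 + 1.69*m^2 - 0.0500000000000003*m - 5.09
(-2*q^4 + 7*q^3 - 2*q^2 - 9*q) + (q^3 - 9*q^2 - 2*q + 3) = -2*q^4 + 8*q^3 - 11*q^2 - 11*q + 3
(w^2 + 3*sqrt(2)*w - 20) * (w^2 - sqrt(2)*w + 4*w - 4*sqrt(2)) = w^4 + 2*sqrt(2)*w^3 + 4*w^3 - 26*w^2 + 8*sqrt(2)*w^2 - 104*w + 20*sqrt(2)*w + 80*sqrt(2)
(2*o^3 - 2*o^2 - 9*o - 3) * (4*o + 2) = 8*o^4 - 4*o^3 - 40*o^2 - 30*o - 6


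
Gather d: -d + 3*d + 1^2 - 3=2*d - 2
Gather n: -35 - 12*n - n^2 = -n^2 - 12*n - 35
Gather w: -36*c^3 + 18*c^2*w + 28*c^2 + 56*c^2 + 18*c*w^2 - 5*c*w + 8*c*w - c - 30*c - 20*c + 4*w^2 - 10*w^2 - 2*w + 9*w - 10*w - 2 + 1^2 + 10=-36*c^3 + 84*c^2 - 51*c + w^2*(18*c - 6) + w*(18*c^2 + 3*c - 3) + 9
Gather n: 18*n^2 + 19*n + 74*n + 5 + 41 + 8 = 18*n^2 + 93*n + 54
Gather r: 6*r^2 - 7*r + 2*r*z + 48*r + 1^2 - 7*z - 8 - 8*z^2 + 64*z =6*r^2 + r*(2*z + 41) - 8*z^2 + 57*z - 7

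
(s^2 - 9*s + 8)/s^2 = 1 - 9/s + 8/s^2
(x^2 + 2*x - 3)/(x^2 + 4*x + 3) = (x - 1)/(x + 1)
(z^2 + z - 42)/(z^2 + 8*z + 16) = (z^2 + z - 42)/(z^2 + 8*z + 16)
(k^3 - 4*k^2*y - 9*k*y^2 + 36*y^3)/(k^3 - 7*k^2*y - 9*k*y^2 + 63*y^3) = (-k + 4*y)/(-k + 7*y)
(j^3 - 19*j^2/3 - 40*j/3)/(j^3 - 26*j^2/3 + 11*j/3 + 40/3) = j*(3*j + 5)/(3*j^2 - 2*j - 5)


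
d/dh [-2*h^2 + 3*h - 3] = 3 - 4*h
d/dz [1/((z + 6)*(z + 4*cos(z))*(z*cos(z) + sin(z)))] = ((z + 6)*(z + 4*cos(z))*(z*sin(z) - 2*cos(z)) + (z + 6)*(z*cos(z) + sin(z))*(4*sin(z) - 1) - (z + 4*cos(z))*(z*cos(z) + sin(z)))/((z + 6)^2*(z + 4*cos(z))^2*(z*cos(z) + sin(z))^2)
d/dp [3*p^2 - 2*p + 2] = 6*p - 2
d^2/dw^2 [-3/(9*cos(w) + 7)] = 27*(9*cos(w)^2 - 7*cos(w) - 18)/(9*cos(w) + 7)^3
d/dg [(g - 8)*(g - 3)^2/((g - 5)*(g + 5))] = (g^4 - 132*g^2 + 844*g - 1425)/(g^4 - 50*g^2 + 625)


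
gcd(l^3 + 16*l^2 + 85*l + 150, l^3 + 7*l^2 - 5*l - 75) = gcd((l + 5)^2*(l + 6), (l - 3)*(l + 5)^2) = l^2 + 10*l + 25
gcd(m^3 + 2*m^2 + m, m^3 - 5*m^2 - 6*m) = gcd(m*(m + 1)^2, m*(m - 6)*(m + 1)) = m^2 + m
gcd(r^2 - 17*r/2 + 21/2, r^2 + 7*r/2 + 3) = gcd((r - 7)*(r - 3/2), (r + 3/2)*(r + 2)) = 1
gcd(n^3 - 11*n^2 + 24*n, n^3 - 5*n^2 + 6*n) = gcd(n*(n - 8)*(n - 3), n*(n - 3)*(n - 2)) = n^2 - 3*n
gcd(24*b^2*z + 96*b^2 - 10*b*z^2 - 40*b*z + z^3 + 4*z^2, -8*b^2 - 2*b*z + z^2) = -4*b + z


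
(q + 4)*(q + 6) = q^2 + 10*q + 24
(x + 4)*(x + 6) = x^2 + 10*x + 24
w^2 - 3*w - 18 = (w - 6)*(w + 3)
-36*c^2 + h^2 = (-6*c + h)*(6*c + h)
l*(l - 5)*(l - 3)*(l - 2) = l^4 - 10*l^3 + 31*l^2 - 30*l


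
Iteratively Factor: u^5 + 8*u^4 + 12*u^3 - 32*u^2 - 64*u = (u + 4)*(u^4 + 4*u^3 - 4*u^2 - 16*u) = (u + 2)*(u + 4)*(u^3 + 2*u^2 - 8*u) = (u + 2)*(u + 4)^2*(u^2 - 2*u) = (u - 2)*(u + 2)*(u + 4)^2*(u)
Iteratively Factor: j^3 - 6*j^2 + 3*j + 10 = (j - 5)*(j^2 - j - 2) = (j - 5)*(j - 2)*(j + 1)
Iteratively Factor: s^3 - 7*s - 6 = (s + 1)*(s^2 - s - 6) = (s - 3)*(s + 1)*(s + 2)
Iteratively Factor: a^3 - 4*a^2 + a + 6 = (a - 2)*(a^2 - 2*a - 3) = (a - 3)*(a - 2)*(a + 1)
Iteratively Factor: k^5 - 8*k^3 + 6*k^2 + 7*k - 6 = (k + 1)*(k^4 - k^3 - 7*k^2 + 13*k - 6) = (k - 1)*(k + 1)*(k^3 - 7*k + 6) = (k - 1)*(k + 1)*(k + 3)*(k^2 - 3*k + 2) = (k - 2)*(k - 1)*(k + 1)*(k + 3)*(k - 1)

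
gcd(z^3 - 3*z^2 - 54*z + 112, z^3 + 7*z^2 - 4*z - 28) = z^2 + 5*z - 14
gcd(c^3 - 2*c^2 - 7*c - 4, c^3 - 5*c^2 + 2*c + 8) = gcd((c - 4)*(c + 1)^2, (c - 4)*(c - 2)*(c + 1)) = c^2 - 3*c - 4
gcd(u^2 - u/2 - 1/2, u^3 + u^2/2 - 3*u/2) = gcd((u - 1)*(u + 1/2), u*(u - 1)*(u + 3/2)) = u - 1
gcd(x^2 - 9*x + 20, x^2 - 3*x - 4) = x - 4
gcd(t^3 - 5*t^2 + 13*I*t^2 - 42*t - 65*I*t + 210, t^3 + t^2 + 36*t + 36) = t + 6*I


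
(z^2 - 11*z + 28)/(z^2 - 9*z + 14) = (z - 4)/(z - 2)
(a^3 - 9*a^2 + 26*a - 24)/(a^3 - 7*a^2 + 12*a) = (a - 2)/a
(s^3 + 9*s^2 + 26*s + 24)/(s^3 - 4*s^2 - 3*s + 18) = (s^2 + 7*s + 12)/(s^2 - 6*s + 9)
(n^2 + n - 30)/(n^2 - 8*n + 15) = (n + 6)/(n - 3)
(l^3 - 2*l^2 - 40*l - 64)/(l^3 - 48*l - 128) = (l + 2)/(l + 4)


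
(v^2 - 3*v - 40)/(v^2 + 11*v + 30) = (v - 8)/(v + 6)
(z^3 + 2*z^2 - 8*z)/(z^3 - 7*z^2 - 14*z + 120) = z*(z - 2)/(z^2 - 11*z + 30)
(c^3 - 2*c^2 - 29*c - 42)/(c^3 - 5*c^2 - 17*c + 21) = (c + 2)/(c - 1)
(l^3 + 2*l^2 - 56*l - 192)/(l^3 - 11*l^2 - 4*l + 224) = (l + 6)/(l - 7)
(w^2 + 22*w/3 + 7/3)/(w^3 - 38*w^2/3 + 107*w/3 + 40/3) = (w + 7)/(w^2 - 13*w + 40)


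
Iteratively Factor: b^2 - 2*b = (b - 2)*(b)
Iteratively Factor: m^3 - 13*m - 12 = (m + 1)*(m^2 - m - 12) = (m + 1)*(m + 3)*(m - 4)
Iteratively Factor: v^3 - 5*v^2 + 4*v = (v - 4)*(v^2 - v) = (v - 4)*(v - 1)*(v)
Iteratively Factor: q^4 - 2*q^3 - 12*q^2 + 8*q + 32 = (q - 2)*(q^3 - 12*q - 16) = (q - 2)*(q + 2)*(q^2 - 2*q - 8) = (q - 4)*(q - 2)*(q + 2)*(q + 2)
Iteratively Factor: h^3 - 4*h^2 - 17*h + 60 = (h + 4)*(h^2 - 8*h + 15) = (h - 3)*(h + 4)*(h - 5)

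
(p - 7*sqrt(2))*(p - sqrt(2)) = p^2 - 8*sqrt(2)*p + 14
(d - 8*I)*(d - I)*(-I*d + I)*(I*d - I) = d^4 - 2*d^3 - 9*I*d^3 - 7*d^2 + 18*I*d^2 + 16*d - 9*I*d - 8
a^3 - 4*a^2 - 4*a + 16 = (a - 4)*(a - 2)*(a + 2)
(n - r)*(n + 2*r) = n^2 + n*r - 2*r^2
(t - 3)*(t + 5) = t^2 + 2*t - 15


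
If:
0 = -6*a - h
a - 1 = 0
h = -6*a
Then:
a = 1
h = -6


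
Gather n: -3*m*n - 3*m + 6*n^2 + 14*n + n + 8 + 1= -3*m + 6*n^2 + n*(15 - 3*m) + 9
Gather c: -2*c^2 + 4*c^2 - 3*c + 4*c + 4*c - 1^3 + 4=2*c^2 + 5*c + 3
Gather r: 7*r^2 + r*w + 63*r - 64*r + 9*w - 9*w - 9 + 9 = 7*r^2 + r*(w - 1)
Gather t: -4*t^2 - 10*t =-4*t^2 - 10*t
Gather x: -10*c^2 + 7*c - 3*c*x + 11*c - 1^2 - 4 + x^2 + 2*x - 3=-10*c^2 + 18*c + x^2 + x*(2 - 3*c) - 8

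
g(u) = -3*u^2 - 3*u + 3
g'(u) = -6*u - 3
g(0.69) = -0.50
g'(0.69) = -7.14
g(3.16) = -36.44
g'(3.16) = -21.96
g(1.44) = -7.54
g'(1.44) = -11.64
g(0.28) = 1.92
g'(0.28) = -4.68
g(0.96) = -2.64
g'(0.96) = -8.76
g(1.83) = -12.54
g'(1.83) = -13.98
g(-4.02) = -33.42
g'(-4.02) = 21.12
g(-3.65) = -26.02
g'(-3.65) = 18.90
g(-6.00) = -87.00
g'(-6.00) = 33.00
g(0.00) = 3.00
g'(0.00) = -3.00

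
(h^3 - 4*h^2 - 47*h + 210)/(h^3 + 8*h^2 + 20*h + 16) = (h^3 - 4*h^2 - 47*h + 210)/(h^3 + 8*h^2 + 20*h + 16)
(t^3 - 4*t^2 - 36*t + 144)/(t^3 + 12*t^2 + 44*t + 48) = (t^2 - 10*t + 24)/(t^2 + 6*t + 8)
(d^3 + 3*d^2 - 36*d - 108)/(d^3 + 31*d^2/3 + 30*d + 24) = 3*(d - 6)/(3*d + 4)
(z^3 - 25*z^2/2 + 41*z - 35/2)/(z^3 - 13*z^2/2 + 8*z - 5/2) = (z - 7)/(z - 1)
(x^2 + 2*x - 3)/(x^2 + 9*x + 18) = (x - 1)/(x + 6)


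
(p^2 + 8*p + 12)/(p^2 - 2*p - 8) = (p + 6)/(p - 4)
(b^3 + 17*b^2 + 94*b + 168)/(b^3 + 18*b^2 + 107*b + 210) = (b + 4)/(b + 5)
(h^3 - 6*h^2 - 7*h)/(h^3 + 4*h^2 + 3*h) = (h - 7)/(h + 3)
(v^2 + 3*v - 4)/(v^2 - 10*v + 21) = (v^2 + 3*v - 4)/(v^2 - 10*v + 21)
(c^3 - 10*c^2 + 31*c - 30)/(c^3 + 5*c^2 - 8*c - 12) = (c^2 - 8*c + 15)/(c^2 + 7*c + 6)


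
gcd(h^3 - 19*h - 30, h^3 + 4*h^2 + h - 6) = h^2 + 5*h + 6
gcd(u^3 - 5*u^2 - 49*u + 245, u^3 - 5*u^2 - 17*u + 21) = u - 7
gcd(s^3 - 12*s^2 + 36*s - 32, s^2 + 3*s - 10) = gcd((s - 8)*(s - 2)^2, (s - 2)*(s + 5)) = s - 2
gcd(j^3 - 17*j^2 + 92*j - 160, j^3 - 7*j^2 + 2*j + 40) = j^2 - 9*j + 20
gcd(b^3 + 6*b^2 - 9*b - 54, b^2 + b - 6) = b + 3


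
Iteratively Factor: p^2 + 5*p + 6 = (p + 3)*(p + 2)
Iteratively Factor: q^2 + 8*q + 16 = (q + 4)*(q + 4)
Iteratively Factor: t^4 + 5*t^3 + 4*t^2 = (t)*(t^3 + 5*t^2 + 4*t) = t*(t + 4)*(t^2 + t) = t^2*(t + 4)*(t + 1)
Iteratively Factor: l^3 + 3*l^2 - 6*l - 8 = (l - 2)*(l^2 + 5*l + 4) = (l - 2)*(l + 1)*(l + 4)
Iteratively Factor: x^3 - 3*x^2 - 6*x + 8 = (x + 2)*(x^2 - 5*x + 4) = (x - 4)*(x + 2)*(x - 1)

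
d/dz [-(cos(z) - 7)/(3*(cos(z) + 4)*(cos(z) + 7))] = (sin(z)^2 + 14*cos(z) + 104)*sin(z)/(3*(cos(z) + 4)^2*(cos(z) + 7)^2)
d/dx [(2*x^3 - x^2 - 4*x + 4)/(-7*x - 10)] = (-28*x^3 - 53*x^2 + 20*x + 68)/(49*x^2 + 140*x + 100)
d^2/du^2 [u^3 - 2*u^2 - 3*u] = 6*u - 4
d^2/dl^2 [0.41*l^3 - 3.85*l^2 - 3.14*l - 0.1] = 2.46*l - 7.7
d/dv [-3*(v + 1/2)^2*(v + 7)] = -9*v^2 - 48*v - 87/4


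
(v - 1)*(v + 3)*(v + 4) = v^3 + 6*v^2 + 5*v - 12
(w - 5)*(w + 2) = w^2 - 3*w - 10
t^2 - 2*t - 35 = (t - 7)*(t + 5)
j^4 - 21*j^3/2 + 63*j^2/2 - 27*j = j*(j - 6)*(j - 3)*(j - 3/2)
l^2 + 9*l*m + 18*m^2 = (l + 3*m)*(l + 6*m)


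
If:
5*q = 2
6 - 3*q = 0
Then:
No Solution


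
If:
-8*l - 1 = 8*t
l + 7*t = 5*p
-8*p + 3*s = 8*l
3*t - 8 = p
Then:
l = -41/9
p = 127/24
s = 53/27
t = 319/72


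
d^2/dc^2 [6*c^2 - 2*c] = 12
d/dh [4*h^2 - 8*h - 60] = 8*h - 8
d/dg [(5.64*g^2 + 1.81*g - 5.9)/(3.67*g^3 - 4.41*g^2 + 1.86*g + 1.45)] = (-20.6988*g^4 - 13.2854*g^3 + 83.4315*g^2 - 35.682*g + 13.5985)/(13.4689*g^6 - 32.3694*g^5 + 33.1005*g^4 - 5.7622*g^3 - 9.3294*g^2 + 5.394*g + 2.1025)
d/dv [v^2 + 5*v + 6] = 2*v + 5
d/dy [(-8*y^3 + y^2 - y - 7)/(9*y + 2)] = (-144*y^3 - 39*y^2 + 4*y + 61)/(81*y^2 + 36*y + 4)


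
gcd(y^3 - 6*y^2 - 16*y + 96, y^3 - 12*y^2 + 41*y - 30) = y - 6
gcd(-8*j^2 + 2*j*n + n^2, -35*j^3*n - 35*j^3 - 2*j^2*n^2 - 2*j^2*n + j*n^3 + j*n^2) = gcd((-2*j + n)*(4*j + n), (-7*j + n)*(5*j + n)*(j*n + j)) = 1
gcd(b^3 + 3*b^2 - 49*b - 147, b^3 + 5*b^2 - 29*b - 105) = b^2 + 10*b + 21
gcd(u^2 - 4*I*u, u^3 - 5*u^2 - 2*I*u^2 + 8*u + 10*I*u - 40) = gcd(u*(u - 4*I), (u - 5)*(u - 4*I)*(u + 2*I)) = u - 4*I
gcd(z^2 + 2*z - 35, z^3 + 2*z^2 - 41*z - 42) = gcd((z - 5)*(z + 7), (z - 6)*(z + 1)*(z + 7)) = z + 7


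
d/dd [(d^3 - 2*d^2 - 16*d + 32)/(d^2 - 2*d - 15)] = (d^4 - 4*d^3 - 25*d^2 - 4*d + 304)/(d^4 - 4*d^3 - 26*d^2 + 60*d + 225)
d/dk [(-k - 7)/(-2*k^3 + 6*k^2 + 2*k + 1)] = (-4*k^3 - 36*k^2 + 84*k + 13)/(4*k^6 - 24*k^5 + 28*k^4 + 20*k^3 + 16*k^2 + 4*k + 1)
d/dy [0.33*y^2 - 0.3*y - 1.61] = 0.66*y - 0.3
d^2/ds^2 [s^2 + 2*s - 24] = 2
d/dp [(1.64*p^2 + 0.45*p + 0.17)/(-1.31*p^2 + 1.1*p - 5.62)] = (2.3935*p^2 - 17.9882*p - 2.716)/(1.7161*p^4 - 2.882*p^3 + 15.9344*p^2 - 12.364*p + 31.5844)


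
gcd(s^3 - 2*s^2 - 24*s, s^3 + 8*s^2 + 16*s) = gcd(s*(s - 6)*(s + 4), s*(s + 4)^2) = s^2 + 4*s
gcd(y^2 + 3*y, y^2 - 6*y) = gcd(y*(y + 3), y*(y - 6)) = y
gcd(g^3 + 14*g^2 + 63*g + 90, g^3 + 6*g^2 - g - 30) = g^2 + 8*g + 15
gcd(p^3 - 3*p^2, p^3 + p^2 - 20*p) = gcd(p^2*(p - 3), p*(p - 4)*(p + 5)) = p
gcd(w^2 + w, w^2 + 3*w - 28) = 1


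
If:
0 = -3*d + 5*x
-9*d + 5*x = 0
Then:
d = 0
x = 0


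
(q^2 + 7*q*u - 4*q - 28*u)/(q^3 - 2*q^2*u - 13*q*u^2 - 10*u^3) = (-q^2 - 7*q*u + 4*q + 28*u)/(-q^3 + 2*q^2*u + 13*q*u^2 + 10*u^3)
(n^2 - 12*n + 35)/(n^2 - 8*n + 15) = (n - 7)/(n - 3)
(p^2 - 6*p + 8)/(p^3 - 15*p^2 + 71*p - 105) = (p^2 - 6*p + 8)/(p^3 - 15*p^2 + 71*p - 105)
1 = 1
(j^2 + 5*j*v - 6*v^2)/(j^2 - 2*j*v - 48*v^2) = (-j + v)/(-j + 8*v)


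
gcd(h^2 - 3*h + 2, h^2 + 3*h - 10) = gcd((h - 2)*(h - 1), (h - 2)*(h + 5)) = h - 2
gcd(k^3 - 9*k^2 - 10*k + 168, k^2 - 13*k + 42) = k^2 - 13*k + 42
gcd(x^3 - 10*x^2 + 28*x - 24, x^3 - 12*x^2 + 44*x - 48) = x^2 - 8*x + 12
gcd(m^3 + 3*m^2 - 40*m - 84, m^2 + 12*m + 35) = m + 7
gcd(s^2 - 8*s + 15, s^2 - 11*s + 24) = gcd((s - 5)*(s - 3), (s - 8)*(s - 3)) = s - 3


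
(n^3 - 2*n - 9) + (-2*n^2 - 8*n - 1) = n^3 - 2*n^2 - 10*n - 10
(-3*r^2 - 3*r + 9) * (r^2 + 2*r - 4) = -3*r^4 - 9*r^3 + 15*r^2 + 30*r - 36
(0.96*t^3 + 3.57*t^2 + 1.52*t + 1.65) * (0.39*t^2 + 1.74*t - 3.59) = 0.3744*t^5 + 3.0627*t^4 + 3.3582*t^3 - 9.528*t^2 - 2.5858*t - 5.9235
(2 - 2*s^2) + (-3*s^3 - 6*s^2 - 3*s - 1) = -3*s^3 - 8*s^2 - 3*s + 1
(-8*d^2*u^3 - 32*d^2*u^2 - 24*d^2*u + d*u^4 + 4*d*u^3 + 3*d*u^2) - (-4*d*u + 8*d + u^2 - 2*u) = -8*d^2*u^3 - 32*d^2*u^2 - 24*d^2*u + d*u^4 + 4*d*u^3 + 3*d*u^2 + 4*d*u - 8*d - u^2 + 2*u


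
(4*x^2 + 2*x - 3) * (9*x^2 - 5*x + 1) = 36*x^4 - 2*x^3 - 33*x^2 + 17*x - 3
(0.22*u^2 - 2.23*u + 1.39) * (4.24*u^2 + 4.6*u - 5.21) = 0.9328*u^4 - 8.4432*u^3 - 5.5106*u^2 + 18.0123*u - 7.2419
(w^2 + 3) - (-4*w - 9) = w^2 + 4*w + 12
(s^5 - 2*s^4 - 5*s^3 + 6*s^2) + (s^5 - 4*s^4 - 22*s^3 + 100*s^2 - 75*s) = 2*s^5 - 6*s^4 - 27*s^3 + 106*s^2 - 75*s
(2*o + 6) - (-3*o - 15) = 5*o + 21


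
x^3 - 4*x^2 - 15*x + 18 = (x - 6)*(x - 1)*(x + 3)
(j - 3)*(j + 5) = j^2 + 2*j - 15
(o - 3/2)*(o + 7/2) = o^2 + 2*o - 21/4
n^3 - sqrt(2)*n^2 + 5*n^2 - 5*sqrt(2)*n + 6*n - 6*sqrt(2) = (n + 2)*(n + 3)*(n - sqrt(2))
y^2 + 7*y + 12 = (y + 3)*(y + 4)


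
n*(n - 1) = n^2 - n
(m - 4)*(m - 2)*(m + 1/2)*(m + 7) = m^4 + 3*m^3/2 - 67*m^2/2 + 39*m + 28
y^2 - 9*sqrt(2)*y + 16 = (y - 8*sqrt(2))*(y - sqrt(2))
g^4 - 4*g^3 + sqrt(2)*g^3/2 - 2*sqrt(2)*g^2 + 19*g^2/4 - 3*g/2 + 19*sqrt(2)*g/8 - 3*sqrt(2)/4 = (g - 2)*(g - 3/2)*(g - 1/2)*(g + sqrt(2)/2)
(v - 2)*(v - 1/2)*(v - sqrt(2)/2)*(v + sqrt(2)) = v^4 - 5*v^3/2 + sqrt(2)*v^3/2 - 5*sqrt(2)*v^2/4 + sqrt(2)*v/2 + 5*v/2 - 1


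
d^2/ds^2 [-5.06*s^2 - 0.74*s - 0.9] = -10.1200000000000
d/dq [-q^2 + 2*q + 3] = 2 - 2*q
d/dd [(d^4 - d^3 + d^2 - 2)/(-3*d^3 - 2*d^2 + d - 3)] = (-3*d^6 - 4*d^5 + 8*d^4 - 14*d^3 - 8*d^2 - 14*d + 2)/(9*d^6 + 12*d^5 - 2*d^4 + 14*d^3 + 13*d^2 - 6*d + 9)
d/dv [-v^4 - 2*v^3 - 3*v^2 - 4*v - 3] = -4*v^3 - 6*v^2 - 6*v - 4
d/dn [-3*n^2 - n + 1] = -6*n - 1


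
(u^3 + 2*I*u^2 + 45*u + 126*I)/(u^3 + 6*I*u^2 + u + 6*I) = (u^2 - 4*I*u + 21)/(u^2 + 1)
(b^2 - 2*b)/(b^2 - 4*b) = (b - 2)/(b - 4)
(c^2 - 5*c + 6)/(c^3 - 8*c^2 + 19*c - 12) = (c - 2)/(c^2 - 5*c + 4)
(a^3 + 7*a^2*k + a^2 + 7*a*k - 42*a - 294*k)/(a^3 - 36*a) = (a^2 + 7*a*k + 7*a + 49*k)/(a*(a + 6))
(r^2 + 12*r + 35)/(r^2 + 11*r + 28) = (r + 5)/(r + 4)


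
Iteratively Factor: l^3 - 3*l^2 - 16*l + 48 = (l - 3)*(l^2 - 16) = (l - 4)*(l - 3)*(l + 4)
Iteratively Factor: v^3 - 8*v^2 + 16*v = (v - 4)*(v^2 - 4*v) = v*(v - 4)*(v - 4)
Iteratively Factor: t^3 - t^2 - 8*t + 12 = (t + 3)*(t^2 - 4*t + 4) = (t - 2)*(t + 3)*(t - 2)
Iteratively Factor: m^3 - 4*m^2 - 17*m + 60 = (m + 4)*(m^2 - 8*m + 15) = (m - 5)*(m + 4)*(m - 3)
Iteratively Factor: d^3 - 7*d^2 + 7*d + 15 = (d - 3)*(d^2 - 4*d - 5) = (d - 3)*(d + 1)*(d - 5)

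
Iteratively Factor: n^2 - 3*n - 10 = (n + 2)*(n - 5)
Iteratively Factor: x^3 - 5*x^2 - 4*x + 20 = (x - 5)*(x^2 - 4) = (x - 5)*(x - 2)*(x + 2)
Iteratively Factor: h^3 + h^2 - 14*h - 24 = (h + 3)*(h^2 - 2*h - 8) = (h + 2)*(h + 3)*(h - 4)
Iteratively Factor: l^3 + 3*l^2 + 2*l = (l)*(l^2 + 3*l + 2) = l*(l + 1)*(l + 2)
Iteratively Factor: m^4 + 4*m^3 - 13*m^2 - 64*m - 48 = (m + 4)*(m^3 - 13*m - 12) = (m + 3)*(m + 4)*(m^2 - 3*m - 4) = (m + 1)*(m + 3)*(m + 4)*(m - 4)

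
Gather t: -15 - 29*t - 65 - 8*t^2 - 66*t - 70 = -8*t^2 - 95*t - 150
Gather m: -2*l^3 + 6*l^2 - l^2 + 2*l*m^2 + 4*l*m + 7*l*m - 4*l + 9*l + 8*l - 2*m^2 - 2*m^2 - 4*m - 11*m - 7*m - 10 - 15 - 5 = -2*l^3 + 5*l^2 + 13*l + m^2*(2*l - 4) + m*(11*l - 22) - 30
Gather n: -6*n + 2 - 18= -6*n - 16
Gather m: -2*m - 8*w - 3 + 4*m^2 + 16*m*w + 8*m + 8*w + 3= 4*m^2 + m*(16*w + 6)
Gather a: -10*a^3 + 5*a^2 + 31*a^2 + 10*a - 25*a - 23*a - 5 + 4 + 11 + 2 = -10*a^3 + 36*a^2 - 38*a + 12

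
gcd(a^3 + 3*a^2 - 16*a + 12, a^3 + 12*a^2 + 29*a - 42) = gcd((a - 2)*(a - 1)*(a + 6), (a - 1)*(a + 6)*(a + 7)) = a^2 + 5*a - 6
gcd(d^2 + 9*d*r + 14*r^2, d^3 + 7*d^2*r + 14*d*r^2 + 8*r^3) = d + 2*r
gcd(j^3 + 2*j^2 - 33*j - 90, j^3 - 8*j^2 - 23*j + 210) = j^2 - j - 30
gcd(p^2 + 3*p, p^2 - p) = p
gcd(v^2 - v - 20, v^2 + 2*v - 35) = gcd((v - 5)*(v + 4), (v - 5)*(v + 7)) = v - 5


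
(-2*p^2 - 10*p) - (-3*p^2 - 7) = p^2 - 10*p + 7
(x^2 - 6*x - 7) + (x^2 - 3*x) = 2*x^2 - 9*x - 7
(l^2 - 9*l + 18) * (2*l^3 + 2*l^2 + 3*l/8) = 2*l^5 - 16*l^4 + 147*l^3/8 + 261*l^2/8 + 27*l/4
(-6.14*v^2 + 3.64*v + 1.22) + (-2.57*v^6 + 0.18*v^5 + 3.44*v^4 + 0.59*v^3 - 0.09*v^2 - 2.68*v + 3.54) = -2.57*v^6 + 0.18*v^5 + 3.44*v^4 + 0.59*v^3 - 6.23*v^2 + 0.96*v + 4.76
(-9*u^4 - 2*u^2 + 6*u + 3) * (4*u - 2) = -36*u^5 + 18*u^4 - 8*u^3 + 28*u^2 - 6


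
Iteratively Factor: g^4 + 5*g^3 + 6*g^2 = (g)*(g^3 + 5*g^2 + 6*g) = g^2*(g^2 + 5*g + 6) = g^2*(g + 2)*(g + 3)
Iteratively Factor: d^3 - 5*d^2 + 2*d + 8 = (d + 1)*(d^2 - 6*d + 8) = (d - 4)*(d + 1)*(d - 2)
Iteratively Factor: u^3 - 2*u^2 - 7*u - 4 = (u + 1)*(u^2 - 3*u - 4) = (u + 1)^2*(u - 4)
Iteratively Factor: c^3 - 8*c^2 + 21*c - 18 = (c - 2)*(c^2 - 6*c + 9) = (c - 3)*(c - 2)*(c - 3)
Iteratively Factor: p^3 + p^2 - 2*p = (p)*(p^2 + p - 2) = p*(p - 1)*(p + 2)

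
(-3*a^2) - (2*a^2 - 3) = 3 - 5*a^2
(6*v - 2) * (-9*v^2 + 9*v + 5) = -54*v^3 + 72*v^2 + 12*v - 10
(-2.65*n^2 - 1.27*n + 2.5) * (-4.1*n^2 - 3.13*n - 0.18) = 10.865*n^4 + 13.5015*n^3 - 5.7979*n^2 - 7.5964*n - 0.45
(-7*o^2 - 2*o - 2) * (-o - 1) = 7*o^3 + 9*o^2 + 4*o + 2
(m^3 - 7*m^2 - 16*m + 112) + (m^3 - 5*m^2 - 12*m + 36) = 2*m^3 - 12*m^2 - 28*m + 148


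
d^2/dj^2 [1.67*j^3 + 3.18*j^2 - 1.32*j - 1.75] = 10.02*j + 6.36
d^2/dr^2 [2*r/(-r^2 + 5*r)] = -4/(r^3 - 15*r^2 + 75*r - 125)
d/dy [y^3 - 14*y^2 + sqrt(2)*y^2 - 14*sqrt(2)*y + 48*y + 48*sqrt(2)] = 3*y^2 - 28*y + 2*sqrt(2)*y - 14*sqrt(2) + 48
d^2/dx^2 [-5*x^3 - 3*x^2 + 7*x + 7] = -30*x - 6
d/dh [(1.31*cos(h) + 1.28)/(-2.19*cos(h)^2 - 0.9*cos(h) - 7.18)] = (-2.8689*cos(h)^2 - 5.6064*cos(h) + 8.2538)*sin(h)/(4.7961*cos(h)^4 + 3.942*cos(h)^3 + 32.2584*cos(h)^2 + 12.924*cos(h) + 51.5524)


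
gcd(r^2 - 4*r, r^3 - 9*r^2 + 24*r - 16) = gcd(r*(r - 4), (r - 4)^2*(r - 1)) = r - 4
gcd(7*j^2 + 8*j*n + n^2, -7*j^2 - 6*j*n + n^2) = j + n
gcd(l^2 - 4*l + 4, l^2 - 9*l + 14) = l - 2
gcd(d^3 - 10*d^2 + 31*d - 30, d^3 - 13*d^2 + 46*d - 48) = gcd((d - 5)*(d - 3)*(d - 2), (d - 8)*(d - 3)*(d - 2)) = d^2 - 5*d + 6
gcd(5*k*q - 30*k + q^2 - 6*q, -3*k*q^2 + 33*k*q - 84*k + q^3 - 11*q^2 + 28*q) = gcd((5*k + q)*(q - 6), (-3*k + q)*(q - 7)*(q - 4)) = 1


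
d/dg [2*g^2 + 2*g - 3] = 4*g + 2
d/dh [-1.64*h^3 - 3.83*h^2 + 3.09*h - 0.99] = -4.92*h^2 - 7.66*h + 3.09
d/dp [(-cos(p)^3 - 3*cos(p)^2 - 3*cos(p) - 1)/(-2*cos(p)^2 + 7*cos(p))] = (cos(p) + 1)^2*(-2*sin(p) - 7*sin(p)/cos(p)^2 + 18*tan(p))/(2*cos(p) - 7)^2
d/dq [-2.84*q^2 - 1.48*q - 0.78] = -5.68*q - 1.48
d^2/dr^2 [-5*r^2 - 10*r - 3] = -10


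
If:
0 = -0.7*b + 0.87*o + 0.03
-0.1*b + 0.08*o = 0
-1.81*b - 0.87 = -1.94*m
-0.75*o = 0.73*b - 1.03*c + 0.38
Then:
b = -0.08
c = 0.24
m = 0.38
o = -0.10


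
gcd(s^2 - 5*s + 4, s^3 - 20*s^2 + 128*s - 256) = s - 4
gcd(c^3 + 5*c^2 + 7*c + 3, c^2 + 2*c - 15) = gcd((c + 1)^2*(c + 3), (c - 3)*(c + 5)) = 1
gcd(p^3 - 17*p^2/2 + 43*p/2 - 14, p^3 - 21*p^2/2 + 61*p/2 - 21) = p^2 - 9*p/2 + 7/2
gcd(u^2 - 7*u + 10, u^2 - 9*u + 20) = u - 5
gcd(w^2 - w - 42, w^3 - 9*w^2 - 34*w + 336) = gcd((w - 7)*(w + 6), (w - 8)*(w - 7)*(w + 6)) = w^2 - w - 42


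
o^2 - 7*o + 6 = (o - 6)*(o - 1)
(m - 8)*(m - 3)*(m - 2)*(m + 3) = m^4 - 10*m^3 + 7*m^2 + 90*m - 144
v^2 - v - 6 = (v - 3)*(v + 2)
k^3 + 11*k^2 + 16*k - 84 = (k - 2)*(k + 6)*(k + 7)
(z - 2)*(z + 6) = z^2 + 4*z - 12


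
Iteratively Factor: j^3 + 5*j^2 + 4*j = (j + 1)*(j^2 + 4*j) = j*(j + 1)*(j + 4)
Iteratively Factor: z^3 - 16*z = (z - 4)*(z^2 + 4*z) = z*(z - 4)*(z + 4)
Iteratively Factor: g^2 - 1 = (g + 1)*(g - 1)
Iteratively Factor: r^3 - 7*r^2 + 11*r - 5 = (r - 1)*(r^2 - 6*r + 5) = (r - 1)^2*(r - 5)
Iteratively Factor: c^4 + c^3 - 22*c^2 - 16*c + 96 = (c - 4)*(c^3 + 5*c^2 - 2*c - 24) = (c - 4)*(c + 4)*(c^2 + c - 6) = (c - 4)*(c + 3)*(c + 4)*(c - 2)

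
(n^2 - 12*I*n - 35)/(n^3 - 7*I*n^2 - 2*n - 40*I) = (n - 7*I)/(n^2 - 2*I*n + 8)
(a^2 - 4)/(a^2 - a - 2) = (a + 2)/(a + 1)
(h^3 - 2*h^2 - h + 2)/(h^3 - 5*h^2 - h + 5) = (h - 2)/(h - 5)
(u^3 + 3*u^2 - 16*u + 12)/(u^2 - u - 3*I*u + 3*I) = (u^2 + 4*u - 12)/(u - 3*I)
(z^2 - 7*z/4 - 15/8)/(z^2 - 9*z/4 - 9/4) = (z - 5/2)/(z - 3)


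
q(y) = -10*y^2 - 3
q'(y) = -20*y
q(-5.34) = -288.16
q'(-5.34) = 106.80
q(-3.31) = -112.56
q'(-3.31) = 66.20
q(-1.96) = -41.42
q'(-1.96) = 39.20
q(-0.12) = -3.14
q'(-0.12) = 2.40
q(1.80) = -35.40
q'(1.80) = -36.00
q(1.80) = -35.40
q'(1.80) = -36.00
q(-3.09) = -98.48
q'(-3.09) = 61.80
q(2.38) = -59.64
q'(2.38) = -47.60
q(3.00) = -93.00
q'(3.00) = -60.00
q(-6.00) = -363.00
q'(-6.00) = 120.00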